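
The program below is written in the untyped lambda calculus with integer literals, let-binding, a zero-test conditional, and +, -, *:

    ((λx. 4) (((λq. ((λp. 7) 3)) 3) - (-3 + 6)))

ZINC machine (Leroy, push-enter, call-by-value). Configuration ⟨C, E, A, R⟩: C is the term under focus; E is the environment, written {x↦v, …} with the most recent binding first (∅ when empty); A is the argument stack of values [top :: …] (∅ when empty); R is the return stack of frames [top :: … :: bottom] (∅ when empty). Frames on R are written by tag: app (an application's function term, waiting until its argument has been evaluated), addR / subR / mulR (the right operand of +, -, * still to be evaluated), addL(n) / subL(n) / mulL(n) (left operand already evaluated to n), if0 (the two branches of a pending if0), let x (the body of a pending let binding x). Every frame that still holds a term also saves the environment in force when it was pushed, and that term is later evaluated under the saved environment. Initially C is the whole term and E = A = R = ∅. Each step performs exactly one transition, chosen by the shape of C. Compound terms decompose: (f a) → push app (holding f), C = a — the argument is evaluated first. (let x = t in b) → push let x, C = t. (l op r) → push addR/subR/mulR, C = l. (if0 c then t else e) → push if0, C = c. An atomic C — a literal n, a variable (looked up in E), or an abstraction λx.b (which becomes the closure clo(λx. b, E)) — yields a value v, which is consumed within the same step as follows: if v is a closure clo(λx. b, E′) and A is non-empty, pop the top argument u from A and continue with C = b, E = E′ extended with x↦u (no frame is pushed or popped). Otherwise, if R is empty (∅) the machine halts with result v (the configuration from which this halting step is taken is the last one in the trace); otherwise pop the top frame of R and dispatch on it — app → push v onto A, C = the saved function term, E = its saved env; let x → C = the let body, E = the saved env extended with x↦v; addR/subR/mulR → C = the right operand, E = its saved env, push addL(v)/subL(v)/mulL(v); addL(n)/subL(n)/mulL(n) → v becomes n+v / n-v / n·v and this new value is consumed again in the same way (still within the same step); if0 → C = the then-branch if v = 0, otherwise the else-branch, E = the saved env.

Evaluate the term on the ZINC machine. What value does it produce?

Answer: 4

Execution trace:
0. <C=((λx. 4) (((λq. ((λp. 7) 3)) 3) - (-3 + 6))), E=∅, A=∅, R=∅>
1. <C=(((λq. ((λp. 7) 3)) 3) - (-3 + 6)), E=∅, A=∅, R=[app]>
2. <C=((λq. ((λp. 7) 3)) 3), E=∅, A=∅, R=[subR :: app]>
3. <C=3, E=∅, A=∅, R=[app :: subR :: app]>
4. <C=(λq. ((λp. 7) 3)), E=∅, A=[3], R=[subR :: app]>
5. <C=((λp. 7) 3), E={q↦3}, A=∅, R=[subR :: app]>
6. <C=3, E={q↦3}, A=∅, R=[app :: subR :: app]>
7. <C=(λp. 7), E={q↦3}, A=[3], R=[subR :: app]>
8. <C=7, E={p↦3, q↦3}, A=∅, R=[subR :: app]>
9. <C=(-3 + 6), E=∅, A=∅, R=[subL(7) :: app]>
10. <C=-3, E=∅, A=∅, R=[addR :: subL(7) :: app]>
11. <C=6, E=∅, A=∅, R=[addL(-3) :: subL(7) :: app]>
12. <C=(λx. 4), E=∅, A=[4], R=∅>
13. <C=4, E={x↦4}, A=∅, R=∅>
→ final value 4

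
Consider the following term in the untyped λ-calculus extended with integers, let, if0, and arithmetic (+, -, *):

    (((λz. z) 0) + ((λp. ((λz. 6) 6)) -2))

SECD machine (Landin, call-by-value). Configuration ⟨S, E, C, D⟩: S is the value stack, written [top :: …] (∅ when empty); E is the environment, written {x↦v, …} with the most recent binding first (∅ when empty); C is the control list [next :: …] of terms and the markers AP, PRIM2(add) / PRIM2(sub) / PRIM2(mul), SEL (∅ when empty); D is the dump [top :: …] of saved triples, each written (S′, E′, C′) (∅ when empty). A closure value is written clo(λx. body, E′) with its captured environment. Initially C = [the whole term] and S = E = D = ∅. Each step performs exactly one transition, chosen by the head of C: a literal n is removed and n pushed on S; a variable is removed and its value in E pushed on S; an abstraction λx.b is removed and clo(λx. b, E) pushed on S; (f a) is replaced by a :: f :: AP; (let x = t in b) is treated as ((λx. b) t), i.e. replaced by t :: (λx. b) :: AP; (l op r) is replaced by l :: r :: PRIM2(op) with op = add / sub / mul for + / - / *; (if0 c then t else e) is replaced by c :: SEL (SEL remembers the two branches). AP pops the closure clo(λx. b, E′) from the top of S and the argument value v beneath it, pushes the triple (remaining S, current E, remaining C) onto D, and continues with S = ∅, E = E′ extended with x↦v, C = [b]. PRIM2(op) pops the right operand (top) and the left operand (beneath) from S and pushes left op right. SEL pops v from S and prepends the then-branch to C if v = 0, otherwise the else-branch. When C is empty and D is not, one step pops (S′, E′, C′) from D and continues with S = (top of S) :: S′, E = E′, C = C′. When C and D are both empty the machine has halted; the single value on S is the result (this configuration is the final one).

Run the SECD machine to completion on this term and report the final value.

step 0: <S=∅, E=∅, C=[(((λz. z) 0) + ((λp. ((λz. 6) 6)) -2))], D=∅>
step 1: <S=∅, E=∅, C=[((λz. z) 0) :: ((λp. ((λz. 6) 6)) -2) :: PRIM2(add)], D=∅>
step 2: <S=∅, E=∅, C=[0 :: (λz. z) :: AP :: ((λp. ((λz. 6) 6)) -2) :: PRIM2(add)], D=∅>
step 3: <S=[0], E=∅, C=[(λz. z) :: AP :: ((λp. ((λz. 6) 6)) -2) :: PRIM2(add)], D=∅>
step 4: <S=[clo(λz. z, ∅) :: 0], E=∅, C=[AP :: ((λp. ((λz. 6) 6)) -2) :: PRIM2(add)], D=∅>
step 5: <S=∅, E={z↦0}, C=[z], D=[(∅, ∅, [((λp. ((λz. 6) 6)) -2) :: PRIM2(add)])]>
step 6: <S=[0], E={z↦0}, C=∅, D=[(∅, ∅, [((λp. ((λz. 6) 6)) -2) :: PRIM2(add)])]>
step 7: <S=[0], E=∅, C=[((λp. ((λz. 6) 6)) -2) :: PRIM2(add)], D=∅>
step 8: <S=[0], E=∅, C=[-2 :: (λp. ((λz. 6) 6)) :: AP :: PRIM2(add)], D=∅>
step 9: <S=[-2 :: 0], E=∅, C=[(λp. ((λz. 6) 6)) :: AP :: PRIM2(add)], D=∅>
step 10: <S=[clo(λp. ((λz. 6) 6), ∅) :: -2 :: 0], E=∅, C=[AP :: PRIM2(add)], D=∅>
step 11: <S=∅, E={p↦-2}, C=[((λz. 6) 6)], D=[([0], ∅, [PRIM2(add)])]>
step 12: <S=∅, E={p↦-2}, C=[6 :: (λz. 6) :: AP], D=[([0], ∅, [PRIM2(add)])]>
step 13: <S=[6], E={p↦-2}, C=[(λz. 6) :: AP], D=[([0], ∅, [PRIM2(add)])]>
step 14: <S=[clo(λz. 6, {p↦-2}) :: 6], E={p↦-2}, C=[AP], D=[([0], ∅, [PRIM2(add)])]>
step 15: <S=∅, E={z↦6, p↦-2}, C=[6], D=[(∅, {p↦-2}, ∅) :: ([0], ∅, [PRIM2(add)])]>
step 16: <S=[6], E={z↦6, p↦-2}, C=∅, D=[(∅, {p↦-2}, ∅) :: ([0], ∅, [PRIM2(add)])]>
step 17: <S=[6], E={p↦-2}, C=∅, D=[([0], ∅, [PRIM2(add)])]>
step 18: <S=[6 :: 0], E=∅, C=[PRIM2(add)], D=∅>
step 19: <S=[6], E=∅, C=∅, D=∅>
→ final value 6

Answer: 6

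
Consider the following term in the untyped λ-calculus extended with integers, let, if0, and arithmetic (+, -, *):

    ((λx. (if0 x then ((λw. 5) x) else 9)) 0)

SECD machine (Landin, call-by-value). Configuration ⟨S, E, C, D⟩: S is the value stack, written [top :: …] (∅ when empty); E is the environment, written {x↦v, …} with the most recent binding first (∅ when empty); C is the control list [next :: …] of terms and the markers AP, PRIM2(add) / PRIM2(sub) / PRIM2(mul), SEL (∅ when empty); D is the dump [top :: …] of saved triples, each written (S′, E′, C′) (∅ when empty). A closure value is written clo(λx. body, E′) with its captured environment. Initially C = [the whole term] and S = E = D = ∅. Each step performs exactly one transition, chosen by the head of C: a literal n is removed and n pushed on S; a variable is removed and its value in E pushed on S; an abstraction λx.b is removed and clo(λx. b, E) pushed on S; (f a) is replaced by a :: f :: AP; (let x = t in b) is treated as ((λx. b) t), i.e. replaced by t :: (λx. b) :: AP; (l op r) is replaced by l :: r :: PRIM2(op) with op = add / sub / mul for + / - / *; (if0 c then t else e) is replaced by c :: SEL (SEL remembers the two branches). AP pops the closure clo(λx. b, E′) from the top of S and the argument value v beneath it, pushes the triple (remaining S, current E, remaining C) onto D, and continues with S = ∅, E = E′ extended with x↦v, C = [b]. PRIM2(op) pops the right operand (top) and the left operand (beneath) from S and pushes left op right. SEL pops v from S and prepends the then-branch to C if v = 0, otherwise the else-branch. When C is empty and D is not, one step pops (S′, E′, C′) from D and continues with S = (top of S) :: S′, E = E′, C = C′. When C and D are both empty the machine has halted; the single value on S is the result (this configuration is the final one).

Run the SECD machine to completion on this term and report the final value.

Answer: 5

Machine steps:
t=0: ⟨S=∅; E=∅; C=[((λx. (if0 x then ((λw. 5) x) else 9)) 0)]; D=∅⟩
t=1: ⟨S=∅; E=∅; C=[0 :: (λx. (if0 x then ((λw. 5) x) else 9)) :: AP]; D=∅⟩
t=2: ⟨S=[0]; E=∅; C=[(λx. (if0 x then ((λw. 5) x) else 9)) :: AP]; D=∅⟩
t=3: ⟨S=[clo(λx. (if0 x then ((λw. 5) x) else 9), ∅) :: 0]; E=∅; C=[AP]; D=∅⟩
t=4: ⟨S=∅; E={x↦0}; C=[(if0 x then ((λw. 5) x) else 9)]; D=[(∅, ∅, ∅)]⟩
t=5: ⟨S=∅; E={x↦0}; C=[x :: SEL]; D=[(∅, ∅, ∅)]⟩
t=6: ⟨S=[0]; E={x↦0}; C=[SEL]; D=[(∅, ∅, ∅)]⟩
t=7: ⟨S=∅; E={x↦0}; C=[((λw. 5) x)]; D=[(∅, ∅, ∅)]⟩
t=8: ⟨S=∅; E={x↦0}; C=[x :: (λw. 5) :: AP]; D=[(∅, ∅, ∅)]⟩
t=9: ⟨S=[0]; E={x↦0}; C=[(λw. 5) :: AP]; D=[(∅, ∅, ∅)]⟩
t=10: ⟨S=[clo(λw. 5, {x↦0}) :: 0]; E={x↦0}; C=[AP]; D=[(∅, ∅, ∅)]⟩
t=11: ⟨S=∅; E={w↦0, x↦0}; C=[5]; D=[(∅, {x↦0}, ∅) :: (∅, ∅, ∅)]⟩
t=12: ⟨S=[5]; E={w↦0, x↦0}; C=∅; D=[(∅, {x↦0}, ∅) :: (∅, ∅, ∅)]⟩
t=13: ⟨S=[5]; E={x↦0}; C=∅; D=[(∅, ∅, ∅)]⟩
t=14: ⟨S=[5]; E=∅; C=∅; D=∅⟩
→ final value 5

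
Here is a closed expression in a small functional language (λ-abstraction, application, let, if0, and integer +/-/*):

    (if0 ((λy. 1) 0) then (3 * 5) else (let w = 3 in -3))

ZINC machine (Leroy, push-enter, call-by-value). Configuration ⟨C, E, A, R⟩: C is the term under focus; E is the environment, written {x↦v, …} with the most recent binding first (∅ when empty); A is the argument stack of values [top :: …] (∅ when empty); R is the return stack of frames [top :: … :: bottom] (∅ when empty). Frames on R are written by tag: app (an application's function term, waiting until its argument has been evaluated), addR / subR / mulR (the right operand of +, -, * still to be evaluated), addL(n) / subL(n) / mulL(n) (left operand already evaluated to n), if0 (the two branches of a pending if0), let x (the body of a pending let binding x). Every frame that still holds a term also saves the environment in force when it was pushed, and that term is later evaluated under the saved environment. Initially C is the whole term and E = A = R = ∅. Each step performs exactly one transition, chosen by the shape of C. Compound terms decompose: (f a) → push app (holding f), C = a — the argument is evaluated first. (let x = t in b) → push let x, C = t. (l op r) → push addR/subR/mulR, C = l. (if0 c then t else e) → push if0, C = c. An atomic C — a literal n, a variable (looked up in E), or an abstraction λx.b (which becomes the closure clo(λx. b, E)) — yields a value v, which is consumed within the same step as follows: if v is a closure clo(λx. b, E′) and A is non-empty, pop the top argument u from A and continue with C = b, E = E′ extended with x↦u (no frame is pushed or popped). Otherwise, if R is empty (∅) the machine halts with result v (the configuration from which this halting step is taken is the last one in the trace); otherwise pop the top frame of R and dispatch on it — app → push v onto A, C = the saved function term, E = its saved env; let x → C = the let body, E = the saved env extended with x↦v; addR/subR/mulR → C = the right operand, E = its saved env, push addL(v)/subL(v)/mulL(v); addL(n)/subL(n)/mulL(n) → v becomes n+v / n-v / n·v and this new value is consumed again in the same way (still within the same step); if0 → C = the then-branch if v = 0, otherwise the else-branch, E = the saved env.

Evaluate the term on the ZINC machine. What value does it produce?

0. <C=(if0 ((λy. 1) 0) then (3 * 5) else (let w = 3 in -3)), E=∅, A=∅, R=∅>
1. <C=((λy. 1) 0), E=∅, A=∅, R=[if0]>
2. <C=0, E=∅, A=∅, R=[app :: if0]>
3. <C=(λy. 1), E=∅, A=[0], R=[if0]>
4. <C=1, E={y↦0}, A=∅, R=[if0]>
5. <C=(let w = 3 in -3), E=∅, A=∅, R=∅>
6. <C=3, E=∅, A=∅, R=[let w]>
7. <C=-3, E={w↦3}, A=∅, R=∅>
→ final value -3

Answer: -3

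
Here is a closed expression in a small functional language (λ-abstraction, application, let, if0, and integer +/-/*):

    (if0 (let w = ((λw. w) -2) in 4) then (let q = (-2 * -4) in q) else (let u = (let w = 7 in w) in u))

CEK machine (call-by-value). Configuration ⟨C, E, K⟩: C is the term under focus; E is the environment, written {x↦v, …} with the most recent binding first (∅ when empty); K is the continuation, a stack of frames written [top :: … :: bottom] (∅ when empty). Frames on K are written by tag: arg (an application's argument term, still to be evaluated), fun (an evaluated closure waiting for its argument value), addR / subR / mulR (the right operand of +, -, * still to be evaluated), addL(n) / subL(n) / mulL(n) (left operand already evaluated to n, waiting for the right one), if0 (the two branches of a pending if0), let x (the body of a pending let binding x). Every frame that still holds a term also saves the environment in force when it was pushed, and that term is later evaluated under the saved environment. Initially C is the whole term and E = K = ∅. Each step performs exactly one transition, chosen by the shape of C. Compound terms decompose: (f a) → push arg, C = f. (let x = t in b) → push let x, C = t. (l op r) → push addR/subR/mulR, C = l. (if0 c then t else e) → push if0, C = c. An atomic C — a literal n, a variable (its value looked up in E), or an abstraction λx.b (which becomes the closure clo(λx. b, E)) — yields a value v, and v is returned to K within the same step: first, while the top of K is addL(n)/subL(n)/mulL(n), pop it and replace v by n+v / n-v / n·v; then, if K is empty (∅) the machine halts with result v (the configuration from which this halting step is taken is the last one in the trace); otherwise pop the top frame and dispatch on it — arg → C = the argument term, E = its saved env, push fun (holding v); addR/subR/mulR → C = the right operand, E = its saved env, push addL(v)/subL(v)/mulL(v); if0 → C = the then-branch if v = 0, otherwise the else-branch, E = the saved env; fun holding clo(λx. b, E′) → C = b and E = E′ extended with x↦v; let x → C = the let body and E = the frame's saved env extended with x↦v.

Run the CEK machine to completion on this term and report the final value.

0. ⟨C=(if0 (let w = ((λw. w) -2) in 4) then (let q = (-2 * -4) in q) else (let u = (let w = 7 in w) in u)); E=∅; K=∅⟩
1. ⟨C=(let w = ((λw. w) -2) in 4); E=∅; K=[if0]⟩
2. ⟨C=((λw. w) -2); E=∅; K=[let w :: if0]⟩
3. ⟨C=(λw. w); E=∅; K=[arg :: let w :: if0]⟩
4. ⟨C=-2; E=∅; K=[fun :: let w :: if0]⟩
5. ⟨C=w; E={w↦-2}; K=[let w :: if0]⟩
6. ⟨C=4; E={w↦-2}; K=[if0]⟩
7. ⟨C=(let u = (let w = 7 in w) in u); E=∅; K=∅⟩
8. ⟨C=(let w = 7 in w); E=∅; K=[let u]⟩
9. ⟨C=7; E=∅; K=[let w :: let u]⟩
10. ⟨C=w; E={w↦7}; K=[let u]⟩
11. ⟨C=u; E={u↦7}; K=∅⟩
→ final value 7

Answer: 7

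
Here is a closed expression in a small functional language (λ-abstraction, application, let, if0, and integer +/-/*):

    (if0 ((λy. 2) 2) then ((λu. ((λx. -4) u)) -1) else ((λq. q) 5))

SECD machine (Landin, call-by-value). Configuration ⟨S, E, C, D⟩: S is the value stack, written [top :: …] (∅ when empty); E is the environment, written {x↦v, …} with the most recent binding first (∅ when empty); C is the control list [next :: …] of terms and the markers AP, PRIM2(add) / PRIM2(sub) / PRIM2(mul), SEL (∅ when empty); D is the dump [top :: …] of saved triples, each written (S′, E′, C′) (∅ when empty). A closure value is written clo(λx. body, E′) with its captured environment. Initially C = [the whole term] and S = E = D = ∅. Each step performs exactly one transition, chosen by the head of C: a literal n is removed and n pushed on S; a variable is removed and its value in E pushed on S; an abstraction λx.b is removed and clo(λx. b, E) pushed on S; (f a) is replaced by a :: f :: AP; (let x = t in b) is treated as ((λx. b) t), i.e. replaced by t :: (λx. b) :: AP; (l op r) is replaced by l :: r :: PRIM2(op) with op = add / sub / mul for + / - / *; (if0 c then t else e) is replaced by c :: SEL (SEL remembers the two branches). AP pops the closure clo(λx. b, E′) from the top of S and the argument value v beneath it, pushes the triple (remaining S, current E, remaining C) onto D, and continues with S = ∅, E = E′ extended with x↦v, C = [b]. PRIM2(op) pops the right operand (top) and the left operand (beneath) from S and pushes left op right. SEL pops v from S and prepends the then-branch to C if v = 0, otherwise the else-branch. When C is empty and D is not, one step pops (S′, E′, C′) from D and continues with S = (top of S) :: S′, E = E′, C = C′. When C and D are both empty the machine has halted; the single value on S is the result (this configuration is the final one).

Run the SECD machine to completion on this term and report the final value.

Answer: 5

Machine steps:
0. [S=∅ | E=∅ | C=[(if0 ((λy. 2) 2) then ((λu. ((λx. -4) u)) -1) else ((λq. q) 5))] | D=∅]
1. [S=∅ | E=∅ | C=[((λy. 2) 2) :: SEL] | D=∅]
2. [S=∅ | E=∅ | C=[2 :: (λy. 2) :: AP :: SEL] | D=∅]
3. [S=[2] | E=∅ | C=[(λy. 2) :: AP :: SEL] | D=∅]
4. [S=[clo(λy. 2, ∅) :: 2] | E=∅ | C=[AP :: SEL] | D=∅]
5. [S=∅ | E={y↦2} | C=[2] | D=[(∅, ∅, [SEL])]]
6. [S=[2] | E={y↦2} | C=∅ | D=[(∅, ∅, [SEL])]]
7. [S=[2] | E=∅ | C=[SEL] | D=∅]
8. [S=∅ | E=∅ | C=[((λq. q) 5)] | D=∅]
9. [S=∅ | E=∅ | C=[5 :: (λq. q) :: AP] | D=∅]
10. [S=[5] | E=∅ | C=[(λq. q) :: AP] | D=∅]
11. [S=[clo(λq. q, ∅) :: 5] | E=∅ | C=[AP] | D=∅]
12. [S=∅ | E={q↦5} | C=[q] | D=[(∅, ∅, ∅)]]
13. [S=[5] | E={q↦5} | C=∅ | D=[(∅, ∅, ∅)]]
14. [S=[5] | E=∅ | C=∅ | D=∅]
→ final value 5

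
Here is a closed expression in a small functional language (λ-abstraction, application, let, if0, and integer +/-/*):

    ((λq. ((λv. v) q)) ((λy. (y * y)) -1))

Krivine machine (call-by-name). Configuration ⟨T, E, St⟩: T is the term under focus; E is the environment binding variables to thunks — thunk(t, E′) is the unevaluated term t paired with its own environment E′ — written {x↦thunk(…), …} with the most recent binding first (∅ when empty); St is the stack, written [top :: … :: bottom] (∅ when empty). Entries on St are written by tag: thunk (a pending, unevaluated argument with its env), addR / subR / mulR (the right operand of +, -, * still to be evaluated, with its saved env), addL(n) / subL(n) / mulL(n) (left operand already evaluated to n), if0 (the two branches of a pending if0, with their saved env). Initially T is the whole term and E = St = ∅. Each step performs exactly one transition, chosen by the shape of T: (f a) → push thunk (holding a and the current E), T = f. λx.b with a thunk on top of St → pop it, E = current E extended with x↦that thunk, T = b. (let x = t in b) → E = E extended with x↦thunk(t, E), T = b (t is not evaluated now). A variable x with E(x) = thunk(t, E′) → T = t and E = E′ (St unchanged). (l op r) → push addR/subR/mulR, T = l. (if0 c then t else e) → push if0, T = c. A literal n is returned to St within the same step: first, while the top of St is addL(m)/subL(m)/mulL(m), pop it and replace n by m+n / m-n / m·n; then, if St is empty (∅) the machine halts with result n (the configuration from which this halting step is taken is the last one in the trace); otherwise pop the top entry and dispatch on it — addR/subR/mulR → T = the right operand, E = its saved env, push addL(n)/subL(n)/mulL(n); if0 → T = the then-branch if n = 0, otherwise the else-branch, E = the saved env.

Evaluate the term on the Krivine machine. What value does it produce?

t=0: <T=((λq. ((λv. v) q)) ((λy. (y * y)) -1)), E=∅, St=∅>
t=1: <T=(λq. ((λv. v) q)), E=∅, St=[thunk]>
t=2: <T=((λv. v) q), E={q↦thunk(((λy. (y * y)) -1), ∅)}, St=∅>
t=3: <T=(λv. v), E={q↦thunk(((λy. (y * y)) -1), ∅)}, St=[thunk]>
t=4: <T=v, E={v↦thunk(q, {q↦thunk(((λy. (y * y)) -1), ∅)}), q↦thunk(((λy. (y * y)) -1), ∅)}, St=∅>
t=5: <T=q, E={q↦thunk(((λy. (y * y)) -1), ∅)}, St=∅>
t=6: <T=((λy. (y * y)) -1), E=∅, St=∅>
t=7: <T=(λy. (y * y)), E=∅, St=[thunk]>
t=8: <T=(y * y), E={y↦thunk(-1, ∅)}, St=∅>
t=9: <T=y, E={y↦thunk(-1, ∅)}, St=[mulR]>
t=10: <T=-1, E=∅, St=[mulR]>
t=11: <T=y, E={y↦thunk(-1, ∅)}, St=[mulL(-1)]>
t=12: <T=-1, E=∅, St=[mulL(-1)]>
→ final value 1

Answer: 1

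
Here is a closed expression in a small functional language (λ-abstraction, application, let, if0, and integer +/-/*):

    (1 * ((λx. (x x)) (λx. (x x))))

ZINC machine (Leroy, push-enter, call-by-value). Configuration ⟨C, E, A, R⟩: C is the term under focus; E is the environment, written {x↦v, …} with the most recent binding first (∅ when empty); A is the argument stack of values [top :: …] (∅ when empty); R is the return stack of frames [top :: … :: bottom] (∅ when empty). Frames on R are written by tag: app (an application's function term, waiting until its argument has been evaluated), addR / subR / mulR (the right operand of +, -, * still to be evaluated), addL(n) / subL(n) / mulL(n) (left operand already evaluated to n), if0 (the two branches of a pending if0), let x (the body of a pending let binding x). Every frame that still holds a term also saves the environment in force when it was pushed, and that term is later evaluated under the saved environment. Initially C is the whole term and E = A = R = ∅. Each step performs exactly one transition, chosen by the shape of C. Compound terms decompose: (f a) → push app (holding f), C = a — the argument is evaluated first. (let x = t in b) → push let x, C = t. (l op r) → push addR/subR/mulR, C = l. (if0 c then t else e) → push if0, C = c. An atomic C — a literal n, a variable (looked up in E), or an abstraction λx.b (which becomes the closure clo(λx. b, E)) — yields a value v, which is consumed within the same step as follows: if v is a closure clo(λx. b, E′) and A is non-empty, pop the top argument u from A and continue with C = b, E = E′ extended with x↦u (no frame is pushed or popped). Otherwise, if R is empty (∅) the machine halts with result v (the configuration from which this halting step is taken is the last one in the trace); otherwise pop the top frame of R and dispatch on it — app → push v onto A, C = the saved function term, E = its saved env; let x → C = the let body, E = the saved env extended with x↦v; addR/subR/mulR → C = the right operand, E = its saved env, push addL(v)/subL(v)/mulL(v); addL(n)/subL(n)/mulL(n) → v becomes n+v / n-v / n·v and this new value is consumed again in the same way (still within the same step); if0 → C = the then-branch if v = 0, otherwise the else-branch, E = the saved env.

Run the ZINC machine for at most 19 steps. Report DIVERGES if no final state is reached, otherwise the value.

t=0: ⟨C=(1 * ((λx. (x x)) (λx. (x x)))); E=∅; A=∅; R=∅⟩
t=1: ⟨C=1; E=∅; A=∅; R=[mulR]⟩
t=2: ⟨C=((λx. (x x)) (λx. (x x))); E=∅; A=∅; R=[mulL(1)]⟩
t=3: ⟨C=(λx. (x x)); E=∅; A=∅; R=[app :: mulL(1)]⟩
t=4: ⟨C=(λx. (x x)); E=∅; A=[clo(λx. (x x), ∅)]; R=[mulL(1)]⟩
t=5: ⟨C=(x x); E={x↦clo(λx. (x x), ∅)}; A=∅; R=[mulL(1)]⟩
t=6: ⟨C=x; E={x↦clo(λx. (x x), ∅)}; A=∅; R=[app :: mulL(1)]⟩
t=7: ⟨C=x; E={x↦clo(λx. (x x), ∅)}; A=[clo(λx. (x x), ∅)]; R=[mulL(1)]⟩
… configuration repeats with period 3 (steps 5–7 recur indefinitely) …

Answer: DIVERGES (no final state within 19 steps)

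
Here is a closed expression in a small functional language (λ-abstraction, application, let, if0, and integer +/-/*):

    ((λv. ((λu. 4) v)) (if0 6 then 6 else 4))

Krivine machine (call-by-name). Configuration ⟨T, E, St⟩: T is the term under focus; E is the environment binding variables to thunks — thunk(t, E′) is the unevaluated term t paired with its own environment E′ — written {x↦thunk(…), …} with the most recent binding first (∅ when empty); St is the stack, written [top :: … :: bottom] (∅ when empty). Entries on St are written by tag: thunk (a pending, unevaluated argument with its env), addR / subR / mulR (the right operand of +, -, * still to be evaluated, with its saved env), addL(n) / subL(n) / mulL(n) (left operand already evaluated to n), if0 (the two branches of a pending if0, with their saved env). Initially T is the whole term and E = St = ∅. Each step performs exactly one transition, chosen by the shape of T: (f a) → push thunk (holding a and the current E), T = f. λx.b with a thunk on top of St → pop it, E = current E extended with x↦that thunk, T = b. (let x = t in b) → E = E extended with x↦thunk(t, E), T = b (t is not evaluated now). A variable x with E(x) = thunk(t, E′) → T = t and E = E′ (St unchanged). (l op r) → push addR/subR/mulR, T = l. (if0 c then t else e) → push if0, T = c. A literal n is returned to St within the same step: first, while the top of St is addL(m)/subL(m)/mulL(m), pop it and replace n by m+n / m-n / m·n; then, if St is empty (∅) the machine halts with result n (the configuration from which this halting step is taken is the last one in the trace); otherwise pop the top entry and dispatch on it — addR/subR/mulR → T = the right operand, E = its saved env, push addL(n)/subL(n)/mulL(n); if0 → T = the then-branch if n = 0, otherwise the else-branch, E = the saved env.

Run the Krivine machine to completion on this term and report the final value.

step 0: ⟨T=((λv. ((λu. 4) v)) (if0 6 then 6 else 4)); E=∅; St=∅⟩
step 1: ⟨T=(λv. ((λu. 4) v)); E=∅; St=[thunk]⟩
step 2: ⟨T=((λu. 4) v); E={v↦thunk((if0 6 then 6 else 4), ∅)}; St=∅⟩
step 3: ⟨T=(λu. 4); E={v↦thunk((if0 6 then 6 else 4), ∅)}; St=[thunk]⟩
step 4: ⟨T=4; E={u↦thunk(v, {v↦thunk((if0 6 then 6 else 4), ∅)}), v↦thunk((if0 6 then 6 else 4), ∅)}; St=∅⟩
→ final value 4

Answer: 4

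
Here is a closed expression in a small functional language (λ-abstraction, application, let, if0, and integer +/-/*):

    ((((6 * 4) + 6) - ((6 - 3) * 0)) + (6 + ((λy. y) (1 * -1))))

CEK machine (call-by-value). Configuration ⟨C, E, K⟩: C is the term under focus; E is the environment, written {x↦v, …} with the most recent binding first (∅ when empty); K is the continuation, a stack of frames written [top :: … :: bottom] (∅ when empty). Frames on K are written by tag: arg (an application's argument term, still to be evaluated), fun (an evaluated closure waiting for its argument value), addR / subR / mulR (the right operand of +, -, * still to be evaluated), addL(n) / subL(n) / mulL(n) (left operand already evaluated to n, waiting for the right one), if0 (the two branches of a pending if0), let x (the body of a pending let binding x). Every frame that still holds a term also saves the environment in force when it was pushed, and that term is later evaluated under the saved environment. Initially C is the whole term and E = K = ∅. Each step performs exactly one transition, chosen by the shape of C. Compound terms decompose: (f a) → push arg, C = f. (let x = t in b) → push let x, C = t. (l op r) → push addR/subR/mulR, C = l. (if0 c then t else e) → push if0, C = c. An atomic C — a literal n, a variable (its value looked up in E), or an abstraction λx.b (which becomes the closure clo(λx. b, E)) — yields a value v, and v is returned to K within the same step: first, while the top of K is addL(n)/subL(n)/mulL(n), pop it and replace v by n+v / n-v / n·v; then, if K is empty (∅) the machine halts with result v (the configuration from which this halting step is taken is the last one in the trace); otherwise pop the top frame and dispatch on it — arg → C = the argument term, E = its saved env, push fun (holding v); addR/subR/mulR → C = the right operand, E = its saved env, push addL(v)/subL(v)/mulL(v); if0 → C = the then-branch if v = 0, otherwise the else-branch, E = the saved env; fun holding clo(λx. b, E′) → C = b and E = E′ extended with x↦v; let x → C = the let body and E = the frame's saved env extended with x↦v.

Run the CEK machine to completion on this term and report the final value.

0. ⟨C=((((6 * 4) + 6) - ((6 - 3) * 0)) + (6 + ((λy. y) (1 * -1)))); E=∅; K=∅⟩
1. ⟨C=(((6 * 4) + 6) - ((6 - 3) * 0)); E=∅; K=[addR]⟩
2. ⟨C=((6 * 4) + 6); E=∅; K=[subR :: addR]⟩
3. ⟨C=(6 * 4); E=∅; K=[addR :: subR :: addR]⟩
4. ⟨C=6; E=∅; K=[mulR :: addR :: subR :: addR]⟩
5. ⟨C=4; E=∅; K=[mulL(6) :: addR :: subR :: addR]⟩
6. ⟨C=6; E=∅; K=[addL(24) :: subR :: addR]⟩
7. ⟨C=((6 - 3) * 0); E=∅; K=[subL(30) :: addR]⟩
8. ⟨C=(6 - 3); E=∅; K=[mulR :: subL(30) :: addR]⟩
9. ⟨C=6; E=∅; K=[subR :: mulR :: subL(30) :: addR]⟩
10. ⟨C=3; E=∅; K=[subL(6) :: mulR :: subL(30) :: addR]⟩
11. ⟨C=0; E=∅; K=[mulL(3) :: subL(30) :: addR]⟩
12. ⟨C=(6 + ((λy. y) (1 * -1))); E=∅; K=[addL(30)]⟩
13. ⟨C=6; E=∅; K=[addR :: addL(30)]⟩
14. ⟨C=((λy. y) (1 * -1)); E=∅; K=[addL(6) :: addL(30)]⟩
15. ⟨C=(λy. y); E=∅; K=[arg :: addL(6) :: addL(30)]⟩
16. ⟨C=(1 * -1); E=∅; K=[fun :: addL(6) :: addL(30)]⟩
17. ⟨C=1; E=∅; K=[mulR :: fun :: addL(6) :: addL(30)]⟩
18. ⟨C=-1; E=∅; K=[mulL(1) :: fun :: addL(6) :: addL(30)]⟩
19. ⟨C=y; E={y↦-1}; K=[addL(6) :: addL(30)]⟩
→ final value 35

Answer: 35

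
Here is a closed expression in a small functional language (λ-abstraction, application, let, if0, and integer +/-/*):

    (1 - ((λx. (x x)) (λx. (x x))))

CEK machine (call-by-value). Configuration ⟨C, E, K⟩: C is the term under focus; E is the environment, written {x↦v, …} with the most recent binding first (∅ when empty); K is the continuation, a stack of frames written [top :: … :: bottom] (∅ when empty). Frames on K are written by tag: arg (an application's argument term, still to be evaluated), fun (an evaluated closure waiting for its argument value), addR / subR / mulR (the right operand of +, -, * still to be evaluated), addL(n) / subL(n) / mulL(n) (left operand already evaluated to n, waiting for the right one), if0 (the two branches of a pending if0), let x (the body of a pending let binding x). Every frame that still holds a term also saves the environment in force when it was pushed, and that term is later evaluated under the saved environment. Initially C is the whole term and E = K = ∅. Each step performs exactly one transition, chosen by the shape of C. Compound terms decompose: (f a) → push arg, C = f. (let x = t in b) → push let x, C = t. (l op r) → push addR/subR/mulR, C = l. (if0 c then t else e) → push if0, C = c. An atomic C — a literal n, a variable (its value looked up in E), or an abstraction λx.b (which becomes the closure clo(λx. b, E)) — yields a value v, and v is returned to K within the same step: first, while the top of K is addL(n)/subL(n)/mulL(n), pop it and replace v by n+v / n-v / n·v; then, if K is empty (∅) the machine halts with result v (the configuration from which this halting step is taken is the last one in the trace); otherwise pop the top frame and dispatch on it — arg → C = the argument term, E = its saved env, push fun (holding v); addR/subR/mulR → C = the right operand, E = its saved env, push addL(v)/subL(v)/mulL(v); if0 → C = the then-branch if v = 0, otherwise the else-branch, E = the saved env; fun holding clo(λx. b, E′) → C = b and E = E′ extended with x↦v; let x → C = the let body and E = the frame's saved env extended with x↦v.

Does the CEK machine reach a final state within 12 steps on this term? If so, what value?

[0] ⟨C=(1 - ((λx. (x x)) (λx. (x x)))); E=∅; K=∅⟩
[1] ⟨C=1; E=∅; K=[subR]⟩
[2] ⟨C=((λx. (x x)) (λx. (x x))); E=∅; K=[subL(1)]⟩
[3] ⟨C=(λx. (x x)); E=∅; K=[arg :: subL(1)]⟩
[4] ⟨C=(λx. (x x)); E=∅; K=[fun :: subL(1)]⟩
[5] ⟨C=(x x); E={x↦clo(λx. (x x), ∅)}; K=[subL(1)]⟩
[6] ⟨C=x; E={x↦clo(λx. (x x), ∅)}; K=[arg :: subL(1)]⟩
[7] ⟨C=x; E={x↦clo(λx. (x x), ∅)}; K=[fun :: subL(1)]⟩
… configuration repeats with period 3 (steps 5–7 recur indefinitely) …

Answer: DIVERGES (no final state within 12 steps)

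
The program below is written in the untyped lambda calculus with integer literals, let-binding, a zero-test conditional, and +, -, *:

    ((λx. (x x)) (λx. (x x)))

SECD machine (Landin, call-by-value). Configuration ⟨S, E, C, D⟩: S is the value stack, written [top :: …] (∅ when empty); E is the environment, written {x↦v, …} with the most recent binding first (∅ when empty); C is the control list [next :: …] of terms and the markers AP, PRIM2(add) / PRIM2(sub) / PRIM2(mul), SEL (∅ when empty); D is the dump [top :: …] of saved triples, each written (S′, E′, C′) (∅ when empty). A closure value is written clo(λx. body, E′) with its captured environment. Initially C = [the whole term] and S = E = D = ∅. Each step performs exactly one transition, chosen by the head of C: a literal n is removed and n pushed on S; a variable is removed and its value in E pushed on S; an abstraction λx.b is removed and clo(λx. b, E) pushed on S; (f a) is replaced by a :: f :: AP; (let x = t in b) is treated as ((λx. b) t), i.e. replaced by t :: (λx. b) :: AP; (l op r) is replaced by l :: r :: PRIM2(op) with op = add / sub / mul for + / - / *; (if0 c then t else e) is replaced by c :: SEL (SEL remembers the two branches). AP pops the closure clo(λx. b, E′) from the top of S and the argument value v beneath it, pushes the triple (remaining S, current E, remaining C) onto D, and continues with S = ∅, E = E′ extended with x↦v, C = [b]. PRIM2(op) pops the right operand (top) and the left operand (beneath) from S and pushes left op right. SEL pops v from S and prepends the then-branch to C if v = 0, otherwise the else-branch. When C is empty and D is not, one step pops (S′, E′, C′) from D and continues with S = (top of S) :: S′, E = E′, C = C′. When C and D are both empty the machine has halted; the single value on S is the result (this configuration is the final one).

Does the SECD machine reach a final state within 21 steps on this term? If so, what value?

Answer: DIVERGES (no final state within 21 steps)

Derivation:
0. ⟨S=∅; E=∅; C=[((λx. (x x)) (λx. (x x)))]; D=∅⟩
1. ⟨S=∅; E=∅; C=[(λx. (x x)) :: (λx. (x x)) :: AP]; D=∅⟩
2. ⟨S=[clo(λx. (x x), ∅)]; E=∅; C=[(λx. (x x)) :: AP]; D=∅⟩
3. ⟨S=[clo(λx. (x x), ∅) :: clo(λx. (x x), ∅)]; E=∅; C=[AP]; D=∅⟩
4. ⟨S=∅; E={x↦clo(λx. (x x), ∅)}; C=[(x x)]; D=[(∅, ∅, ∅)]⟩
5. ⟨S=∅; E={x↦clo(λx. (x x), ∅)}; C=[x :: x :: AP]; D=[(∅, ∅, ∅)]⟩
6. ⟨S=[clo(λx. (x x), ∅)]; E={x↦clo(λx. (x x), ∅)}; C=[x :: AP]; D=[(∅, ∅, ∅)]⟩
7. ⟨S=[clo(λx. (x x), ∅) :: clo(λx. (x x), ∅)]; E={x↦clo(λx. (x x), ∅)}; C=[AP]; D=[(∅, ∅, ∅)]⟩
8. ⟨S=∅; E={x↦clo(λx. (x x), ∅)}; C=[(x x)]; D=[(∅, {x↦clo(λx. (x x), ∅)}, ∅) :: (∅, ∅, ∅)]⟩
9. ⟨S=∅; E={x↦clo(λx. (x x), ∅)}; C=[x :: x :: AP]; D=[(∅, {x↦clo(λx. (x x), ∅)}, ∅) :: (∅, ∅, ∅)]⟩
10. ⟨S=[clo(λx. (x x), ∅)]; E={x↦clo(λx. (x x), ∅)}; C=[x :: AP]; D=[(∅, {x↦clo(λx. (x x), ∅)}, ∅) :: (∅, ∅, ∅)]⟩
11. ⟨S=[clo(λx. (x x), ∅) :: clo(λx. (x x), ∅)]; E={x↦clo(λx. (x x), ∅)}; C=[AP]; D=[(∅, {x↦clo(λx. (x x), ∅)}, ∅) :: (∅, ∅, ∅)]⟩
12. ⟨S=∅; E={x↦clo(λx. (x x), ∅)}; C=[(x x)]; D=[(∅, {x↦clo(λx. (x x), ∅)}, ∅) :: (∅, {x↦clo(λx. (x x), ∅)}, ∅) :: (∅, ∅, ∅)]⟩
13. ⟨S=∅; E={x↦clo(λx. (x x), ∅)}; C=[x :: x :: AP]; D=[(∅, {x↦clo(λx. (x x), ∅)}, ∅) :: (∅, {x↦clo(λx. (x x), ∅)}, ∅) :: (∅, ∅, ∅)]⟩
14. ⟨S=[clo(λx. (x x), ∅)]; E={x↦clo(λx. (x x), ∅)}; C=[x :: AP]; D=[(∅, {x↦clo(λx. (x x), ∅)}, ∅) :: (∅, {x↦clo(λx. (x x), ∅)}, ∅) :: (∅, ∅, ∅)]⟩
15. ⟨S=[clo(λx. (x x), ∅) :: clo(λx. (x x), ∅)]; E={x↦clo(λx. (x x), ∅)}; C=[AP]; D=[(∅, {x↦clo(λx. (x x), ∅)}, ∅) :: (∅, {x↦clo(λx. (x x), ∅)}, ∅) :: (∅, ∅, ∅)]⟩
16. ⟨S=∅; E={x↦clo(λx. (x x), ∅)}; C=[(x x)]; D=[(∅, {x↦clo(λx. (x x), ∅)}, ∅) :: (∅, {x↦clo(λx. (x x), ∅)}, ∅) :: (∅, {x↦clo(λx. (x x), ∅)}, ∅) :: (∅, ∅, ∅)]⟩
17. ⟨S=∅; E={x↦clo(λx. (x x), ∅)}; C=[x :: x :: AP]; D=[(∅, {x↦clo(λx. (x x), ∅)}, ∅) :: (∅, {x↦clo(λx. (x x), ∅)}, ∅) :: (∅, {x↦clo(λx. (x x), ∅)}, ∅) :: (∅, ∅, ∅)]⟩
18. ⟨S=[clo(λx. (x x), ∅)]; E={x↦clo(λx. (x x), ∅)}; C=[x :: AP]; D=[(∅, {x↦clo(λx. (x x), ∅)}, ∅) :: (∅, {x↦clo(λx. (x x), ∅)}, ∅) :: (∅, {x↦clo(λx. (x x), ∅)}, ∅) :: (∅, ∅, ∅)]⟩
19. ⟨S=[clo(λx. (x x), ∅) :: clo(λx. (x x), ∅)]; E={x↦clo(λx. (x x), ∅)}; C=[AP]; D=[(∅, {x↦clo(λx. (x x), ∅)}, ∅) :: (∅, {x↦clo(λx. (x x), ∅)}, ∅) :: (∅, {x↦clo(λx. (x x), ∅)}, ∅) :: (∅, ∅, ∅)]⟩
20. ⟨S=∅; E={x↦clo(λx. (x x), ∅)}; C=[(x x)]; D=[(∅, {x↦clo(λx. (x x), ∅)}, ∅) :: (∅, {x↦clo(λx. (x x), ∅)}, ∅) :: (∅, {x↦clo(λx. (x x), ∅)}, ∅) :: (∅, {x↦clo(λx. (x x), ∅)}, ∅) :: (∅, ∅, ∅)]⟩
21. ⟨S=∅; E={x↦clo(λx. (x x), ∅)}; C=[x :: x :: AP]; D=[(∅, {x↦clo(λx. (x x), ∅)}, ∅) :: (∅, {x↦clo(λx. (x x), ∅)}, ∅) :: (∅, {x↦clo(λx. (x x), ∅)}, ∅) :: (∅, {x↦clo(λx. (x x), ∅)}, ∅) :: (∅, ∅, ∅)]⟩
→ 21 transitions taken and the configuration is still not final: no result within 21 steps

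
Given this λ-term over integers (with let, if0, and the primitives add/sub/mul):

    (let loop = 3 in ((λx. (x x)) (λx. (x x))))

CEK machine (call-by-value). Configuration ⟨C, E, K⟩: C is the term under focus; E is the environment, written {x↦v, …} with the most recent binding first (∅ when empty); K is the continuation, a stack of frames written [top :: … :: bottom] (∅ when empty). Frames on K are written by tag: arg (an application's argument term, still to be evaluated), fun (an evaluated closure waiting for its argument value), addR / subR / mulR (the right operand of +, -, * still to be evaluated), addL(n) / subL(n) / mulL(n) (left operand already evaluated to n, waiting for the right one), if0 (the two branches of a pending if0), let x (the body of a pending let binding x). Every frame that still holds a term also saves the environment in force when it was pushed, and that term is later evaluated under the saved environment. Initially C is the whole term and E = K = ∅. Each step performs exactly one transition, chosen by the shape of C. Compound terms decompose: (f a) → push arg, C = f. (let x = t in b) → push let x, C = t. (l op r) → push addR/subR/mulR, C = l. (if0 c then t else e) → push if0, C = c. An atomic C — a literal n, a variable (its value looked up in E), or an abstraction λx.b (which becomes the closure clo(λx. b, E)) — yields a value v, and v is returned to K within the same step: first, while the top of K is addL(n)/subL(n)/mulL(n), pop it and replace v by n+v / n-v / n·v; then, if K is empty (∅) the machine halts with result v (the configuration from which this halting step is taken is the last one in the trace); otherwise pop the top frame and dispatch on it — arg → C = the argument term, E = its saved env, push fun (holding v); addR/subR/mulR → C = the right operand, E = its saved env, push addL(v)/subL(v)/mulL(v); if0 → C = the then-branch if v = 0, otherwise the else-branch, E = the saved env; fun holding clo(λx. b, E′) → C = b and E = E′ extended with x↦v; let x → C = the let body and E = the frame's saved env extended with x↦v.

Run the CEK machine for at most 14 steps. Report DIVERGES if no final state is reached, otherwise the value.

step 0: [C=(let loop = 3 in ((λx. (x x)) (λx. (x x)))) | E=∅ | K=∅]
step 1: [C=3 | E=∅ | K=[let loop]]
step 2: [C=((λx. (x x)) (λx. (x x))) | E={loop↦3} | K=∅]
step 3: [C=(λx. (x x)) | E={loop↦3} | K=[arg]]
step 4: [C=(λx. (x x)) | E={loop↦3} | K=[fun]]
step 5: [C=(x x) | E={x↦clo(λx. (x x), {loop↦3}), loop↦3} | K=∅]
step 6: [C=x | E={x↦clo(λx. (x x), {loop↦3}), loop↦3} | K=[arg]]
step 7: [C=x | E={x↦clo(λx. (x x), {loop↦3}), loop↦3} | K=[fun]]
… configuration repeats with period 3 (steps 5–7 recur indefinitely) …

Answer: DIVERGES (no final state within 14 steps)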